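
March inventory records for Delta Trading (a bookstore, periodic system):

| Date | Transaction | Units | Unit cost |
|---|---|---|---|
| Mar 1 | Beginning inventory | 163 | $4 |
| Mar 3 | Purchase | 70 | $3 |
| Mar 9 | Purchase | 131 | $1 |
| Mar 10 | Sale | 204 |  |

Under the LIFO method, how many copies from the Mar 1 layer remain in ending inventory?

Mar 10, 204 sold [LIFO — newest first]: 131 @ $1 + 70 @ $3 + 3 @ $4 = $353
Ending inventory: 160 @ $4 = $640
Check: goods available $993 = COGS $353 + ending $640

160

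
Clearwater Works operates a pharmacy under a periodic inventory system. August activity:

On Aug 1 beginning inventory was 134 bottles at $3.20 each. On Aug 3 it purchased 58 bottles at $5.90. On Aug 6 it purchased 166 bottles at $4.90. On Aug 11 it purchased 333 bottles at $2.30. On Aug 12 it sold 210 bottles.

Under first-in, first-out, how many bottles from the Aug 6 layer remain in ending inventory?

Aug 12, 210 sold [FIFO — oldest first]: 134 @ $3.20 + 58 @ $5.90 + 18 @ $4.90 = $859.20
Ending inventory: 148 @ $4.90 + 333 @ $2.30 = $1,491.10

148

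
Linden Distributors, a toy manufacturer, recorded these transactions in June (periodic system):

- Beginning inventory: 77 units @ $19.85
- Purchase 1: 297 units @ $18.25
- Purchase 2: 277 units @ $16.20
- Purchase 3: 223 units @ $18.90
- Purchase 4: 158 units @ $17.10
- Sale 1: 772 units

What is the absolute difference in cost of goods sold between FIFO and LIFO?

FIFO COGS: 77 @ $19.85 + 297 @ $18.25 + 277 @ $16.20 + 121 @ $18.90 = $13,723.00
LIFO COGS: 158 @ $17.10 + 223 @ $18.90 + 277 @ $16.20 + 114 @ $18.25 = $13,484.40
Difference = |$13,723.00 − $13,484.40| = $238.60

$238.60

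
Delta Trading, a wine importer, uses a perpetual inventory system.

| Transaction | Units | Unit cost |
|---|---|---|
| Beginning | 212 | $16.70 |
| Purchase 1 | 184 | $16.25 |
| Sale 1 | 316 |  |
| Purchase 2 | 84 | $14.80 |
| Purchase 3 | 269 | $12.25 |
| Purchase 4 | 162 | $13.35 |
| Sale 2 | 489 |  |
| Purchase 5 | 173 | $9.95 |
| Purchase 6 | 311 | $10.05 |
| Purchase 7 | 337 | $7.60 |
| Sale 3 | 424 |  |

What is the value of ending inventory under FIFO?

Sale 1 (316) [FIFO — oldest first]: 212 @ $16.70 + 104 @ $16.25 = $5,230.40
Sale 2 (489) [FIFO — oldest first]: 80 @ $16.25 + 84 @ $14.80 + 269 @ $12.25 + 56 @ $13.35 = $6,586.05
Sale 3 (424) [FIFO — oldest first]: 106 @ $13.35 + 173 @ $9.95 + 145 @ $10.05 = $4,593.70
Total COGS = $5,230.40 + $6,586.05 + $4,593.70 = $16,410.15
Ending inventory: 166 @ $10.05 + 337 @ $7.60 = $4,229.50
Check: goods available $20,639.65 = COGS $16,410.15 + ending $4,229.50

Ending inventory = $4,229.50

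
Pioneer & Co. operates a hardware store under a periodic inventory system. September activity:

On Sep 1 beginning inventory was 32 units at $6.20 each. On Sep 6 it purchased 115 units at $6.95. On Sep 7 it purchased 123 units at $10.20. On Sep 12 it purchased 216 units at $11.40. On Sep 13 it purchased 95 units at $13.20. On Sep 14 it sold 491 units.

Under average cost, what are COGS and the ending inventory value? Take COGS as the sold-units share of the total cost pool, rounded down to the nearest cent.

COGS = $5,044.07; ending inventory = $924.58

Sep 14, sell 491: 491/581 × $5,968.65 → $5,044.07
Ending inventory (cost pool remaining) = $924.58
Check: goods available $5,968.65 = COGS $5,044.07 + ending $924.58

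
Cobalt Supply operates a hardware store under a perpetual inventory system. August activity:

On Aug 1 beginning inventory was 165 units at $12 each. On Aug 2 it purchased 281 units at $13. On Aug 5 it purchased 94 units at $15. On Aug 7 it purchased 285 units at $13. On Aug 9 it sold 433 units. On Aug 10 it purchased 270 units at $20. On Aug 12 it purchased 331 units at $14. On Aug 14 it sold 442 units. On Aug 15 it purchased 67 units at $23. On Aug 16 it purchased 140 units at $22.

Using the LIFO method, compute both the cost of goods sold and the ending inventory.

COGS = $12,671; ending inventory = $12,732

Aug 9, 433 sold [LIFO — newest first]: 285 @ $13 + 94 @ $15 + 54 @ $13 = $5,817
Aug 14, 442 sold [LIFO — newest first]: 331 @ $14 + 111 @ $20 = $6,854
Total COGS = $5,817 + $6,854 = $12,671
Ending inventory: 165 @ $12 + 227 @ $13 + 159 @ $20 + 67 @ $23 + 140 @ $22 = $12,732
Check: goods available $25,403 = COGS $12,671 + ending $12,732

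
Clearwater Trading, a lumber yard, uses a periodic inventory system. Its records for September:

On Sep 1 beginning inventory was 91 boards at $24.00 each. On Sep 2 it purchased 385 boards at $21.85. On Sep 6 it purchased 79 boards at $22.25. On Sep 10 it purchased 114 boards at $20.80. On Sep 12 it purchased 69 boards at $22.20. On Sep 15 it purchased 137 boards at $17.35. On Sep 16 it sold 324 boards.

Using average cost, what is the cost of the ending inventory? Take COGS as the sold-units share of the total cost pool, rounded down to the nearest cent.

Ending inventory = $11,734.07

Sep 16, sell 324: 324/875 × $18,633.95 → $6,899.88
Ending inventory (cost pool remaining) = $11,734.07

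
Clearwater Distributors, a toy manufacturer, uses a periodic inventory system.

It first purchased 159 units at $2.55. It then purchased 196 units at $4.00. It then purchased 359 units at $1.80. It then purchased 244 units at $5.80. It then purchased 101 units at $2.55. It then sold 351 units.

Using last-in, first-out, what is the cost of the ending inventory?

Ending inventory = $1,824.85

Sale 1 (351) [LIFO — newest first]: 101 @ $2.55 + 244 @ $5.80 + 6 @ $1.80 = $1,683.55
Ending inventory: 159 @ $2.55 + 196 @ $4.00 + 353 @ $1.80 = $1,824.85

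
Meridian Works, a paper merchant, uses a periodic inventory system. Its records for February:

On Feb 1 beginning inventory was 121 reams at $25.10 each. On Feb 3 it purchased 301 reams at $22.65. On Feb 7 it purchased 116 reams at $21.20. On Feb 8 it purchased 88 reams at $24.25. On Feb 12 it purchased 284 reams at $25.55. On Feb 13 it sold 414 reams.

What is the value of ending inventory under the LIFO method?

Ending inventory = $11,423.55

Feb 13, 414 sold [LIFO — newest first]: 284 @ $25.55 + 88 @ $24.25 + 42 @ $21.20 = $10,280.60
Ending inventory: 121 @ $25.10 + 301 @ $22.65 + 74 @ $21.20 = $11,423.55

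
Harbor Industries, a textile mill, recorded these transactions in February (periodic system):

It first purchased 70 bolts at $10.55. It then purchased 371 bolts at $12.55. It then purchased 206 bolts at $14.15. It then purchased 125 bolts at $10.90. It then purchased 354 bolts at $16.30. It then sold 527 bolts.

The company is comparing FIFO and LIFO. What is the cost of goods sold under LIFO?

FIFO COGS: 70 @ $10.55 + 371 @ $12.55 + 86 @ $14.15 = $6,611.45
LIFO COGS: 354 @ $16.30 + 125 @ $10.90 + 48 @ $14.15 = $7,811.90

COGS = $7,811.90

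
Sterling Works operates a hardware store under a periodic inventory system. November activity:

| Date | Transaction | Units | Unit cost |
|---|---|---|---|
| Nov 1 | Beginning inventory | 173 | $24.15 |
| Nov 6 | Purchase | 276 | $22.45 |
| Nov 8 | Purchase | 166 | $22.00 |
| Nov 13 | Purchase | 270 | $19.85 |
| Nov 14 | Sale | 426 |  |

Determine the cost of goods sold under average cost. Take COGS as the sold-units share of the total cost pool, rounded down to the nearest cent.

Nov 14, sell 426: 426/885 × $19,385.65 → $9,331.39
Ending inventory (cost pool remaining) = $10,054.26
Check: goods available $19,385.65 = COGS $9,331.39 + ending $10,054.26

COGS = $9,331.39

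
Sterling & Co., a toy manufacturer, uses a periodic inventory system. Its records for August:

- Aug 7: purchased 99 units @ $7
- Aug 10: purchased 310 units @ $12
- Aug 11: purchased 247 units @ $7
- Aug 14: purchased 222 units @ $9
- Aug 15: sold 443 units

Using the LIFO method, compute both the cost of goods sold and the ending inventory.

Aug 15, 443 sold [LIFO — newest first]: 222 @ $9 + 221 @ $7 = $3,545
Ending inventory: 99 @ $7 + 310 @ $12 + 26 @ $7 = $4,595
Check: goods available $8,140 = COGS $3,545 + ending $4,595

COGS = $3,545; ending inventory = $4,595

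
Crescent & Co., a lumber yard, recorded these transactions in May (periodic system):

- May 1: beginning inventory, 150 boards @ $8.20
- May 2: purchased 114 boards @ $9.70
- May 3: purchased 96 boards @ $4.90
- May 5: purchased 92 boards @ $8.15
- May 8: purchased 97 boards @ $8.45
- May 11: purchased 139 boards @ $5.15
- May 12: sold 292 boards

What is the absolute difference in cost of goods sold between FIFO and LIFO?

FIFO COGS: 150 @ $8.20 + 114 @ $9.70 + 28 @ $4.90 = $2,473.00
LIFO COGS: 139 @ $5.15 + 97 @ $8.45 + 56 @ $8.15 = $1,991.90
Difference = |$2,473.00 − $1,991.90| = $481.10

$481.10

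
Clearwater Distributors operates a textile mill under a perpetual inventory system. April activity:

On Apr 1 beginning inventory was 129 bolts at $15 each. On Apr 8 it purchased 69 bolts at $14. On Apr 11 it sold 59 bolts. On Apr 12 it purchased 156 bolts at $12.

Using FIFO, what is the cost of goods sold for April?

COGS = $885

Apr 11, 59 sold [FIFO — oldest first]: 59 @ $15 = $885
Ending inventory: 70 @ $15 + 69 @ $14 + 156 @ $12 = $3,888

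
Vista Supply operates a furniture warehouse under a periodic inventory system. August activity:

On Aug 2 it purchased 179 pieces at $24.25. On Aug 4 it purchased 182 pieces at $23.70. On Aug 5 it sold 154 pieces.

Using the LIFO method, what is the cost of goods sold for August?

COGS = $3,649.80

Aug 5, 154 sold [LIFO — newest first]: 154 @ $23.70 = $3,649.80
Ending inventory: 179 @ $24.25 + 28 @ $23.70 = $5,004.35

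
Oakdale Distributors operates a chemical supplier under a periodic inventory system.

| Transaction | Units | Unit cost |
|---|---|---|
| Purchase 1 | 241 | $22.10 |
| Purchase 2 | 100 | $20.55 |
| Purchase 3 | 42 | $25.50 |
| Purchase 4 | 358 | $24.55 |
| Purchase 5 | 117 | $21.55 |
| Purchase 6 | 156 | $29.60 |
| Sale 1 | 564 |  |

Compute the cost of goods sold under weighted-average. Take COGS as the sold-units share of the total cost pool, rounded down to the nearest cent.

COGS = $13,560.44

Sale 1, sell 564: 564/1014 × $24,379.95 → $13,560.44
Ending inventory (cost pool remaining) = $10,819.51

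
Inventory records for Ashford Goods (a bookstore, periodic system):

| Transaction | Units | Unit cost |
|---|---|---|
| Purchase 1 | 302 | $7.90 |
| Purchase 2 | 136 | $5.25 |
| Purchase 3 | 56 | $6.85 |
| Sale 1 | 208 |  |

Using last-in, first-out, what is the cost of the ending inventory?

Ending inventory = $2,259.40

Sale 1 (208) [LIFO — newest first]: 56 @ $6.85 + 136 @ $5.25 + 16 @ $7.90 = $1,224.00
Ending inventory: 286 @ $7.90 = $2,259.40
Check: goods available $3,483.40 = COGS $1,224.00 + ending $2,259.40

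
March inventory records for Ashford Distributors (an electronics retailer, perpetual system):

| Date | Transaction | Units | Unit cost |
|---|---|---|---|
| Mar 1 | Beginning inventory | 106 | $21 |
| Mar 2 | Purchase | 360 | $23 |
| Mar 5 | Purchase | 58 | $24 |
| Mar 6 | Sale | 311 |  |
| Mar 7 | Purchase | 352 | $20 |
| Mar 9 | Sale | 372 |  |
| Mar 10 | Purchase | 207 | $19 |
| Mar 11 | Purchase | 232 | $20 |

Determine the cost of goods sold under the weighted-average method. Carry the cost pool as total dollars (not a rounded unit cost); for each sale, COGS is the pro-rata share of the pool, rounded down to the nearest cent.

After Mar 1: 106 on hand, pool $2,226.00 (≈ $21.0000 each)
After Mar 2: 466 on hand, pool $10,506.00 (≈ $22.5451 each)
After Mar 5: 524 on hand, pool $11,898.00 (≈ $22.7061 each)
Mar 6, sell 311: 311/524 × $11,898.00 → $7,061.59
After Mar 7: 565 on hand, pool $11,876.41 (≈ $21.0202 each)
Mar 9, sell 372: 372/565 × $11,876.41 → $7,819.51
After Mar 10: 400 on hand, pool $7,989.90 (≈ $19.9748 each)
After Mar 11: 632 on hand, pool $12,629.90 (≈ $19.9840 each)
Total COGS = $7,061.59 + $7,819.51 = $14,881.10
Ending inventory (cost pool remaining) = $12,629.90

COGS = $14,881.10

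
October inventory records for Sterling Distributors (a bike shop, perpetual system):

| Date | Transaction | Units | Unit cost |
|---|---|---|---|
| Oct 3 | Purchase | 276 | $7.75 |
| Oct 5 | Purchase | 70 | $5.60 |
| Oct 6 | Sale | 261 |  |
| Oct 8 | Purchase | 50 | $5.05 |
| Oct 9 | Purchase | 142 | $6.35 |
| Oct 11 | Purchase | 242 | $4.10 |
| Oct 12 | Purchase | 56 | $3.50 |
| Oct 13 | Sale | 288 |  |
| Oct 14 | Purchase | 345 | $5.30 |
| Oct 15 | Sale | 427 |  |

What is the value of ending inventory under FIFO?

Oct 6, 261 sold [FIFO — oldest first]: 261 @ $7.75 = $2,022.75
Oct 13, 288 sold [FIFO — oldest first]: 15 @ $7.75 + 70 @ $5.60 + 50 @ $5.05 + 142 @ $6.35 + 11 @ $4.10 = $1,707.55
Oct 15, 427 sold [FIFO — oldest first]: 231 @ $4.10 + 56 @ $3.50 + 140 @ $5.30 = $1,885.10
Total COGS = $2,022.75 + $1,707.55 + $1,885.10 = $5,615.40
Ending inventory: 205 @ $5.30 = $1,086.50

Ending inventory = $1,086.50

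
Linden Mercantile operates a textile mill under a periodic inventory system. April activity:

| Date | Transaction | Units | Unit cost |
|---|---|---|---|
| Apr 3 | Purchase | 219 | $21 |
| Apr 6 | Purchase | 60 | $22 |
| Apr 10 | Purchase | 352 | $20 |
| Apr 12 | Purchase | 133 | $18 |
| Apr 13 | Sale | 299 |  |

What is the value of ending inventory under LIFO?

Ending inventory = $9,639

Apr 13, 299 sold [LIFO — newest first]: 133 @ $18 + 166 @ $20 = $5,714
Ending inventory: 219 @ $21 + 60 @ $22 + 186 @ $20 = $9,639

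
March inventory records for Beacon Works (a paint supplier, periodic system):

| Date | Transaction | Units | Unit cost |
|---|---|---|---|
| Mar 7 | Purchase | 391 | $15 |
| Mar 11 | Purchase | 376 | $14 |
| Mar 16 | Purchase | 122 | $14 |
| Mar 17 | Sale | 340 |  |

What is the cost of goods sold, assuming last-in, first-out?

COGS = $4,760

Mar 17, 340 sold [LIFO — newest first]: 122 @ $14 + 218 @ $14 = $4,760
Ending inventory: 391 @ $15 + 158 @ $14 = $8,077
Check: goods available $12,837 = COGS $4,760 + ending $8,077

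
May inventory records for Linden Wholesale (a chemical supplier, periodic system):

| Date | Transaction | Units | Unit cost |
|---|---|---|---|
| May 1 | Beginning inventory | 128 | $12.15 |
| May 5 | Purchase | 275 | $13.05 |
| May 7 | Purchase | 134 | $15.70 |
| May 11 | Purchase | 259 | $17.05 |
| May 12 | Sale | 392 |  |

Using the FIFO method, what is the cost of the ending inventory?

May 12, 392 sold [FIFO — oldest first]: 128 @ $12.15 + 264 @ $13.05 = $5,000.40
Ending inventory: 11 @ $13.05 + 134 @ $15.70 + 259 @ $17.05 = $6,663.30

Ending inventory = $6,663.30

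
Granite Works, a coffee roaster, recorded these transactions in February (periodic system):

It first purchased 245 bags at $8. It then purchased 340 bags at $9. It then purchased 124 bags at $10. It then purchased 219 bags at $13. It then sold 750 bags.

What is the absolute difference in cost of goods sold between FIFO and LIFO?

FIFO COGS: 245 @ $8 + 340 @ $9 + 124 @ $10 + 41 @ $13 = $6,793
LIFO COGS: 219 @ $13 + 124 @ $10 + 340 @ $9 + 67 @ $8 = $7,683
Difference = |$6,793 − $7,683| = $890

$890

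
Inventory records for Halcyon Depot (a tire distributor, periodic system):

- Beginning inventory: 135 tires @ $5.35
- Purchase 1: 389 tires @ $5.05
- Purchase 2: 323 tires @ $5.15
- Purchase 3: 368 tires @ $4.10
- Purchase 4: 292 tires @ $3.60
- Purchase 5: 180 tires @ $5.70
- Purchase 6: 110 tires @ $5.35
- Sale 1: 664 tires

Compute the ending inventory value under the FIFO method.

Ending inventory = $5,116.95

Sale 1 (664) [FIFO — oldest first]: 135 @ $5.35 + 389 @ $5.05 + 140 @ $5.15 = $3,407.70
Ending inventory: 183 @ $5.15 + 368 @ $4.10 + 292 @ $3.60 + 180 @ $5.70 + 110 @ $5.35 = $5,116.95
Check: goods available $8,524.65 = COGS $3,407.70 + ending $5,116.95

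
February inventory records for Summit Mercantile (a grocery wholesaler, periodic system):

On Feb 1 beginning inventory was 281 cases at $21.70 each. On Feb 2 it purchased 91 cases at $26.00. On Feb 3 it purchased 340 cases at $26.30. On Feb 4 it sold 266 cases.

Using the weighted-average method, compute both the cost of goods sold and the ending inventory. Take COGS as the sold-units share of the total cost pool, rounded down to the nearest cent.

Feb 4, sell 266: 266/712 × $17,405.70 → $6,502.69
Ending inventory (cost pool remaining) = $10,903.01

COGS = $6,502.69; ending inventory = $10,903.01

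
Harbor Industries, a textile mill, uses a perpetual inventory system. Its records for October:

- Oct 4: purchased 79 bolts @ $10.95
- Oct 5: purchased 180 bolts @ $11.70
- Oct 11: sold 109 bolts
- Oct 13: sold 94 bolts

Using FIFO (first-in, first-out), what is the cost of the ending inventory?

Oct 11, 109 sold [FIFO — oldest first]: 79 @ $10.95 + 30 @ $11.70 = $1,216.05
Oct 13, 94 sold [FIFO — oldest first]: 94 @ $11.70 = $1,099.80
Total COGS = $1,216.05 + $1,099.80 = $2,315.85
Ending inventory: 56 @ $11.70 = $655.20

Ending inventory = $655.20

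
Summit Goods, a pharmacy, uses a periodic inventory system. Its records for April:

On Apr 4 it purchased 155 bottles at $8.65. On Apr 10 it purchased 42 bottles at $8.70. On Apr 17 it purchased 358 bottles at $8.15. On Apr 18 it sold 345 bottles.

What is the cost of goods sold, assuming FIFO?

COGS = $2,912.35

Apr 18, 345 sold [FIFO — oldest first]: 155 @ $8.65 + 42 @ $8.70 + 148 @ $8.15 = $2,912.35
Ending inventory: 210 @ $8.15 = $1,711.50
Check: goods available $4,623.85 = COGS $2,912.35 + ending $1,711.50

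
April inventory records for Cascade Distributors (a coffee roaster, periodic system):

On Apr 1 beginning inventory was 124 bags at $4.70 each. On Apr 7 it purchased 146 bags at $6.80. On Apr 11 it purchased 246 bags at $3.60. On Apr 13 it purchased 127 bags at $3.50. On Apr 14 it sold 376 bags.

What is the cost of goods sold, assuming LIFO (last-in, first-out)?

COGS = $1,350.50

Apr 14, 376 sold [LIFO — newest first]: 127 @ $3.50 + 246 @ $3.60 + 3 @ $6.80 = $1,350.50
Ending inventory: 124 @ $4.70 + 143 @ $6.80 = $1,555.20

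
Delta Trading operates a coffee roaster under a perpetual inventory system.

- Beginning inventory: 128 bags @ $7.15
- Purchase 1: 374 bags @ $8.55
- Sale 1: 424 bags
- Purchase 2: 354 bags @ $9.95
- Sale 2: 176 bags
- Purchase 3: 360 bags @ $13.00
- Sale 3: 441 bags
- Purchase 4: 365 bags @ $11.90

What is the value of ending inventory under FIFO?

Sale 1 (424) [FIFO — oldest first]: 128 @ $7.15 + 296 @ $8.55 = $3,446.00
Sale 2 (176) [FIFO — oldest first]: 78 @ $8.55 + 98 @ $9.95 = $1,642.00
Sale 3 (441) [FIFO — oldest first]: 256 @ $9.95 + 185 @ $13.00 = $4,952.20
Total COGS = $3,446.00 + $1,642.00 + $4,952.20 = $10,040.20
Ending inventory: 175 @ $13.00 + 365 @ $11.90 = $6,618.50
Check: goods available $16,658.70 = COGS $10,040.20 + ending $6,618.50

Ending inventory = $6,618.50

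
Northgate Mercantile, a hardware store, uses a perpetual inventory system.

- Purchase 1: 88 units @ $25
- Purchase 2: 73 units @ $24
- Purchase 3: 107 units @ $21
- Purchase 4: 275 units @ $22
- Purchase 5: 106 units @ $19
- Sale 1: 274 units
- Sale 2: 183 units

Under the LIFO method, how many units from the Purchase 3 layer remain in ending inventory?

Sale 1 (274) [LIFO — newest first]: 106 @ $19 + 168 @ $22 = $5,710
Sale 2 (183) [LIFO — newest first]: 107 @ $22 + 76 @ $21 = $3,950
Total COGS = $5,710 + $3,950 = $9,660
Ending inventory: 88 @ $25 + 73 @ $24 + 31 @ $21 = $4,603

31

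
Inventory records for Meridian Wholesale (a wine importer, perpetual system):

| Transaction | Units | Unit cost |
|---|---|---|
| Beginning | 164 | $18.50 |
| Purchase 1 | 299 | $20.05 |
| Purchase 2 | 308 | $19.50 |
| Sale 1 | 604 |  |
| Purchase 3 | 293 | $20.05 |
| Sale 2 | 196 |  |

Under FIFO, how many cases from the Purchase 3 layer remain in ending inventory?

264

Sale 1 (604) [FIFO — oldest first]: 164 @ $18.50 + 299 @ $20.05 + 141 @ $19.50 = $11,778.45
Sale 2 (196) [FIFO — oldest first]: 167 @ $19.50 + 29 @ $20.05 = $3,837.95
Total COGS = $11,778.45 + $3,837.95 = $15,616.40
Ending inventory: 264 @ $20.05 = $5,293.20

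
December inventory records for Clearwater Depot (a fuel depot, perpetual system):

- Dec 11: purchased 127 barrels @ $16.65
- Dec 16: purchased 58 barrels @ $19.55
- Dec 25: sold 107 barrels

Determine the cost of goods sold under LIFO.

COGS = $1,949.75

Dec 25, 107 sold [LIFO — newest first]: 58 @ $19.55 + 49 @ $16.65 = $1,949.75
Ending inventory: 78 @ $16.65 = $1,298.70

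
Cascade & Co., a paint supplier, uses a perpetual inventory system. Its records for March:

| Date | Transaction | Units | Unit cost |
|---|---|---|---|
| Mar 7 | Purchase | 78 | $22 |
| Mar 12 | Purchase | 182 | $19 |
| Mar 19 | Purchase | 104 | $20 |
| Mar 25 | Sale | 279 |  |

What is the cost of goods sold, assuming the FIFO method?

COGS = $5,554

Mar 25, 279 sold [FIFO — oldest first]: 78 @ $22 + 182 @ $19 + 19 @ $20 = $5,554
Ending inventory: 85 @ $20 = $1,700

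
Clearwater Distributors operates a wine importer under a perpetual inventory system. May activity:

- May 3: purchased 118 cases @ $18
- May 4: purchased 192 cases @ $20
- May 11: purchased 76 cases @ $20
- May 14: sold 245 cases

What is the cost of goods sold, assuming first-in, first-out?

May 14, 245 sold [FIFO — oldest first]: 118 @ $18 + 127 @ $20 = $4,664
Ending inventory: 65 @ $20 + 76 @ $20 = $2,820

COGS = $4,664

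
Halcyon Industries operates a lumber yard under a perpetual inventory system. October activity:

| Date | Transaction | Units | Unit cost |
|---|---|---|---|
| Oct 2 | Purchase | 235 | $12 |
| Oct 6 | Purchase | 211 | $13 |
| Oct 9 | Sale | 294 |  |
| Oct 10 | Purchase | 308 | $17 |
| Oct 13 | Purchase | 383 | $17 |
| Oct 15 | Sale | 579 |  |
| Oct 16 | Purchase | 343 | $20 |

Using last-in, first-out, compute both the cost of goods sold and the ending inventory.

Oct 9, 294 sold [LIFO — newest first]: 211 @ $13 + 83 @ $12 = $3,739
Oct 15, 579 sold [LIFO — newest first]: 383 @ $17 + 196 @ $17 = $9,843
Total COGS = $3,739 + $9,843 = $13,582
Ending inventory: 152 @ $12 + 112 @ $17 + 343 @ $20 = $10,588

COGS = $13,582; ending inventory = $10,588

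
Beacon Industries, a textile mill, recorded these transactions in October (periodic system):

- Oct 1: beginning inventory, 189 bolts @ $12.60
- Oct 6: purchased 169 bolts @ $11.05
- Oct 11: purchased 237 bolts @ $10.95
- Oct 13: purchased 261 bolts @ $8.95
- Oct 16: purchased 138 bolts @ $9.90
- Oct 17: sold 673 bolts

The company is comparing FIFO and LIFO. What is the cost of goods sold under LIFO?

FIFO COGS: 189 @ $12.60 + 169 @ $11.05 + 237 @ $10.95 + 78 @ $8.95 = $7,542.10
LIFO COGS: 138 @ $9.90 + 261 @ $8.95 + 237 @ $10.95 + 37 @ $11.05 = $6,706.15

COGS = $6,706.15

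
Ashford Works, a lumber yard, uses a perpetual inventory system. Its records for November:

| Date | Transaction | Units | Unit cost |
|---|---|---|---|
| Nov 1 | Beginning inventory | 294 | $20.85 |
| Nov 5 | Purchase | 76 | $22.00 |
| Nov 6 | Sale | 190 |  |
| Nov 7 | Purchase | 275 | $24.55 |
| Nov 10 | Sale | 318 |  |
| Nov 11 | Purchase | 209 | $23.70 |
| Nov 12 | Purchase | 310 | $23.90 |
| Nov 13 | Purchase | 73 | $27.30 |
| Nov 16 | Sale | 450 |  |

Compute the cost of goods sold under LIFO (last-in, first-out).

COGS = $22,686.50

Nov 6, 190 sold [LIFO — newest first]: 76 @ $22.00 + 114 @ $20.85 = $4,048.90
Nov 10, 318 sold [LIFO — newest first]: 275 @ $24.55 + 43 @ $20.85 = $7,647.80
Nov 16, 450 sold [LIFO — newest first]: 73 @ $27.30 + 310 @ $23.90 + 67 @ $23.70 = $10,989.80
Total COGS = $4,048.90 + $7,647.80 + $10,989.80 = $22,686.50
Ending inventory: 137 @ $20.85 + 142 @ $23.70 = $6,221.85
Check: goods available $28,908.35 = COGS $22,686.50 + ending $6,221.85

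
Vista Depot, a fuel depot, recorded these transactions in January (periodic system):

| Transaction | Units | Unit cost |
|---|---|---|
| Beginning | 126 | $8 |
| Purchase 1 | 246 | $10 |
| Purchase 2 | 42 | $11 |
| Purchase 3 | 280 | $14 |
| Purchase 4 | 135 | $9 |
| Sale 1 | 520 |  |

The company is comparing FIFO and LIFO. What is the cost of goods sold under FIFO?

FIFO COGS: 126 @ $8 + 246 @ $10 + 42 @ $11 + 106 @ $14 = $5,414
LIFO COGS: 135 @ $9 + 280 @ $14 + 42 @ $11 + 63 @ $10 = $6,227

COGS = $5,414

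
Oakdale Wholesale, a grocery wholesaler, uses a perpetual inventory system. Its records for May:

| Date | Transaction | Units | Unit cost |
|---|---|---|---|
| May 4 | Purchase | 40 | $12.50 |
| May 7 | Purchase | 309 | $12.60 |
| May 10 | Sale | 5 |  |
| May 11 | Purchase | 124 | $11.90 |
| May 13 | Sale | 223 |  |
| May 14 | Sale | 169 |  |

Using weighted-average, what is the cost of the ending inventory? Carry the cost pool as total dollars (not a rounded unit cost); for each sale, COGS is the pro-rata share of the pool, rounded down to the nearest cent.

After May 4: 40 on hand, pool $500.00 (≈ $12.5000 each)
After May 7: 349 on hand, pool $4,393.40 (≈ $12.5885 each)
May 10, sell 5: 5/349 × $4,393.40 → $62.94
After May 11: 468 on hand, pool $5,806.06 (≈ $12.4061 each)
May 13, sell 223: 223/468 × $5,806.06 → $2,766.56
May 14, sell 169: 169/245 × $3,039.50 → $2,096.63
Total COGS = $62.94 + $2,766.56 + $2,096.63 = $4,926.13
Ending inventory (cost pool remaining) = $942.87
Check: goods available $5,869.00 = COGS $4,926.13 + ending $942.87

Ending inventory = $942.87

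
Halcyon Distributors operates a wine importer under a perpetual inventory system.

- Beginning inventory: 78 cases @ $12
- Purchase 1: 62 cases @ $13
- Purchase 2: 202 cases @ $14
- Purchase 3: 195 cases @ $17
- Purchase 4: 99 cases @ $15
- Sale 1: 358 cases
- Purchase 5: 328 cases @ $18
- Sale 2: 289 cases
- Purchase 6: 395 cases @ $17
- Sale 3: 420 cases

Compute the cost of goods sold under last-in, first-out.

COGS = $18,063

Sale 1 (358) [LIFO — newest first]: 99 @ $15 + 195 @ $17 + 64 @ $14 = $5,696
Sale 2 (289) [LIFO — newest first]: 289 @ $18 = $5,202
Sale 3 (420) [LIFO — newest first]: 395 @ $17 + 25 @ $18 = $7,165
Total COGS = $5,696 + $5,202 + $7,165 = $18,063
Ending inventory: 78 @ $12 + 62 @ $13 + 138 @ $14 + 14 @ $18 = $3,926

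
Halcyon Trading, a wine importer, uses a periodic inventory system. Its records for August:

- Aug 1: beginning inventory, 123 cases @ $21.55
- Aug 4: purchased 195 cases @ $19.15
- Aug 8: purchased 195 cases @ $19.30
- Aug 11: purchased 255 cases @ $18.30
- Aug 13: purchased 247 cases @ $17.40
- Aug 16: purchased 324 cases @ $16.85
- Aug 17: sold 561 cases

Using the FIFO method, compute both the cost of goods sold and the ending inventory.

COGS = $11,026.80; ending inventory = $13,545.30

Aug 17, 561 sold [FIFO — oldest first]: 123 @ $21.55 + 195 @ $19.15 + 195 @ $19.30 + 48 @ $18.30 = $11,026.80
Ending inventory: 207 @ $18.30 + 247 @ $17.40 + 324 @ $16.85 = $13,545.30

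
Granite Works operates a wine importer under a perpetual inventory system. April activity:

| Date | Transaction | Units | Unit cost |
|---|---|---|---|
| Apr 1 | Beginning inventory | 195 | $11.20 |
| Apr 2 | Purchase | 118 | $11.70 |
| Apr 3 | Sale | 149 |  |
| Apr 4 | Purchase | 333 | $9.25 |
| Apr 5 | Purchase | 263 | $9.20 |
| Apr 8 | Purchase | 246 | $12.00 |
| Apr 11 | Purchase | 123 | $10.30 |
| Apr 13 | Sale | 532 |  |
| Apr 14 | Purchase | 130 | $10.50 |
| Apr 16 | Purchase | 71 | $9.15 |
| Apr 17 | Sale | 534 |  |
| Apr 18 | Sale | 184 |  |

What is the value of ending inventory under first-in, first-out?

Apr 3, 149 sold [FIFO — oldest first]: 149 @ $11.20 = $1,668.80
Apr 13, 532 sold [FIFO — oldest first]: 46 @ $11.20 + 118 @ $11.70 + 333 @ $9.25 + 35 @ $9.20 = $5,298.05
Apr 17, 534 sold [FIFO — oldest first]: 228 @ $9.20 + 246 @ $12.00 + 60 @ $10.30 = $5,667.60
Apr 18, 184 sold [FIFO — oldest first]: 63 @ $10.30 + 121 @ $10.50 = $1,919.40
Total COGS = $1,668.80 + $5,298.05 + $5,667.60 + $1,919.40 = $14,553.85
Ending inventory: 9 @ $10.50 + 71 @ $9.15 = $744.15
Check: goods available $15,298.00 = COGS $14,553.85 + ending $744.15

Ending inventory = $744.15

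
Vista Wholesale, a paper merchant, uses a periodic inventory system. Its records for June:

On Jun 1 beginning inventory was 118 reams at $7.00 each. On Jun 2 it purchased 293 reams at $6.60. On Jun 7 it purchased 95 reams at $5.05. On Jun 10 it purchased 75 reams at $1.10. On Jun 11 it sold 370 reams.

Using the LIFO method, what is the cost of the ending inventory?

Ending inventory = $1,439.80

Jun 11, 370 sold [LIFO — newest first]: 75 @ $1.10 + 95 @ $5.05 + 200 @ $6.60 = $1,882.25
Ending inventory: 118 @ $7.00 + 93 @ $6.60 = $1,439.80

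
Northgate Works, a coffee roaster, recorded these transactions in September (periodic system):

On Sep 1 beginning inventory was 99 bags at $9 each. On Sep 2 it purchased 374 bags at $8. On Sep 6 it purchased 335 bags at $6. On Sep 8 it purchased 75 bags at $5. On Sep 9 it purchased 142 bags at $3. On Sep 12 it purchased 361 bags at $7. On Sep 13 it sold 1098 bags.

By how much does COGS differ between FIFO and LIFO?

FIFO COGS: 99 @ $9 + 374 @ $8 + 335 @ $6 + 75 @ $5 + 142 @ $3 + 73 @ $7 = $7,205
LIFO COGS: 361 @ $7 + 142 @ $3 + 75 @ $5 + 335 @ $6 + 185 @ $8 = $6,818
Difference = |$7,205 − $6,818| = $387

$387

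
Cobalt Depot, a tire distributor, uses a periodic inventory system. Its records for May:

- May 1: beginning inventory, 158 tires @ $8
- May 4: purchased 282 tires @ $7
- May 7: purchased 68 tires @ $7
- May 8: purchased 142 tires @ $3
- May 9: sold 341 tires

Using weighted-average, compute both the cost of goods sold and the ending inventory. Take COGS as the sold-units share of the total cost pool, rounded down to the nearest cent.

COGS = $2,171.90; ending inventory = $1,968.10

May 9, sell 341: 341/650 × $4,140.00 → $2,171.90
Ending inventory (cost pool remaining) = $1,968.10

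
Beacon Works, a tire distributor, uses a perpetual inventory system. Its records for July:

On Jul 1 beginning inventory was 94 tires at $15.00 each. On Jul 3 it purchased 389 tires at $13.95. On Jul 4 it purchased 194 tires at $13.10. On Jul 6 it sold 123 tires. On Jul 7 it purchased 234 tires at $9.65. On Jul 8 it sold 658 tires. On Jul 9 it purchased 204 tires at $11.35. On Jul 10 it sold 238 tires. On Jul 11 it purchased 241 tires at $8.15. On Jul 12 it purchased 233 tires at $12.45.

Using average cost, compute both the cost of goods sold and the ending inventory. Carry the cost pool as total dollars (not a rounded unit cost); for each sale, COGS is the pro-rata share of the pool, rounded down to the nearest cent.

After Jul 1: 94 on hand, pool $1,410.00 (≈ $15.0000 each)
After Jul 3: 483 on hand, pool $6,836.55 (≈ $14.1543 each)
After Jul 4: 677 on hand, pool $9,377.95 (≈ $13.8522 each)
Jul 6, sell 123: 123/677 × $9,377.95 → $1,703.82
After Jul 7: 788 on hand, pool $9,932.23 (≈ $12.6044 each)
Jul 8, sell 658: 658/788 × $9,932.23 → $8,293.66
After Jul 9: 334 on hand, pool $3,953.97 (≈ $11.8382 each)
Jul 10, sell 238: 238/334 × $3,953.97 → $2,817.49
After Jul 11: 337 on hand, pool $3,100.63 (≈ $9.2007 each)
After Jul 12: 570 on hand, pool $6,001.48 (≈ $10.5289 each)
Total COGS = $1,703.82 + $8,293.66 + $2,817.49 = $12,814.97
Ending inventory (cost pool remaining) = $6,001.48

COGS = $12,814.97; ending inventory = $6,001.48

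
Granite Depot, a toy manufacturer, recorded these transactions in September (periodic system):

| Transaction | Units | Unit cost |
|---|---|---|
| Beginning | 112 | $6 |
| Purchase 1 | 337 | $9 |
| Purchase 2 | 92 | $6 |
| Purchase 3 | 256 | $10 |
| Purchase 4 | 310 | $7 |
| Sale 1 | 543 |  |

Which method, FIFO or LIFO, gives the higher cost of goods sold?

LIFO

FIFO COGS: 112 @ $6 + 337 @ $9 + 92 @ $6 + 2 @ $10 = $4,277
LIFO COGS: 310 @ $7 + 233 @ $10 = $4,500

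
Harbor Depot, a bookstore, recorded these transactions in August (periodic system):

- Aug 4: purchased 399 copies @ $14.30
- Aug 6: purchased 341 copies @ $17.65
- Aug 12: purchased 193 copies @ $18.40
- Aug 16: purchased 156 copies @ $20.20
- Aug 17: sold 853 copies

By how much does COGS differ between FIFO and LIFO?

FIFO COGS: 399 @ $14.30 + 341 @ $17.65 + 113 @ $18.40 = $13,803.55
LIFO COGS: 156 @ $20.20 + 193 @ $18.40 + 341 @ $17.65 + 163 @ $14.30 = $15,051.95
Difference = |$13,803.55 − $15,051.95| = $1,248.40

$1,248.40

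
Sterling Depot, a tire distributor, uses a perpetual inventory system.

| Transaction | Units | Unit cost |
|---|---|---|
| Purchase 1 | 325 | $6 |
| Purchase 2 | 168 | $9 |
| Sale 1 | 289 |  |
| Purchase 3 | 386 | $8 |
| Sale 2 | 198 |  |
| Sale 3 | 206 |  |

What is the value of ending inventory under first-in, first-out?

Sale 1 (289) [FIFO — oldest first]: 289 @ $6 = $1,734
Sale 2 (198) [FIFO — oldest first]: 36 @ $6 + 162 @ $9 = $1,674
Sale 3 (206) [FIFO — oldest first]: 6 @ $9 + 200 @ $8 = $1,654
Total COGS = $1,734 + $1,674 + $1,654 = $5,062
Ending inventory: 186 @ $8 = $1,488

Ending inventory = $1,488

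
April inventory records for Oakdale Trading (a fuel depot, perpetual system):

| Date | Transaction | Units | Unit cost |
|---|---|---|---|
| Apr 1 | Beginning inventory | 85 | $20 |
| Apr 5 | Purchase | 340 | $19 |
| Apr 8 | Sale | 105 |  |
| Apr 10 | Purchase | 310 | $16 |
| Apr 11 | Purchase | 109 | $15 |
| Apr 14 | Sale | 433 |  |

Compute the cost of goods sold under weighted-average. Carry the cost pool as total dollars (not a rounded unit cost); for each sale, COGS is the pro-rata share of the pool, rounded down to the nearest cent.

COGS = $9,480.12

After Apr 1: 85 on hand, pool $1,700.00 (≈ $20.0000 each)
After Apr 5: 425 on hand, pool $8,160.00 (≈ $19.2000 each)
Apr 8, sell 105: 105/425 × $8,160.00 → $2,016.00
After Apr 10: 630 on hand, pool $11,104.00 (≈ $17.6254 each)
After Apr 11: 739 on hand, pool $12,739.00 (≈ $17.2382 each)
Apr 14, sell 433: 433/739 × $12,739.00 → $7,464.12
Total COGS = $2,016.00 + $7,464.12 = $9,480.12
Ending inventory (cost pool remaining) = $5,274.88
Check: goods available $14,755.00 = COGS $9,480.12 + ending $5,274.88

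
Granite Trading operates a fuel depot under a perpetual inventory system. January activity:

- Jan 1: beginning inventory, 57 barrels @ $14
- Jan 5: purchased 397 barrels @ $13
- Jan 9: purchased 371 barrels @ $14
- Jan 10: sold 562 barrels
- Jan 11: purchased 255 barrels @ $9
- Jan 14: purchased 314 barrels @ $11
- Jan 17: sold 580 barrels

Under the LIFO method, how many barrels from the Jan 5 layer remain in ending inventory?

Jan 10, 562 sold [LIFO — newest first]: 371 @ $14 + 191 @ $13 = $7,677
Jan 17, 580 sold [LIFO — newest first]: 314 @ $11 + 255 @ $9 + 11 @ $13 = $5,892
Total COGS = $7,677 + $5,892 = $13,569
Ending inventory: 57 @ $14 + 195 @ $13 = $3,333
Check: goods available $16,902 = COGS $13,569 + ending $3,333

195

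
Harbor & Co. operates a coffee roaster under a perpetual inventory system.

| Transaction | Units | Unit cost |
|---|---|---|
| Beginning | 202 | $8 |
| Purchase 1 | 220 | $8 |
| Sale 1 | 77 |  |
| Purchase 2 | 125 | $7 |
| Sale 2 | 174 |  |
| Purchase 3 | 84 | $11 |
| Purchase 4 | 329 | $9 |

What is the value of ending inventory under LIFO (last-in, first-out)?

Ending inventory = $6,253

Sale 1 (77) [LIFO — newest first]: 77 @ $8 = $616
Sale 2 (174) [LIFO — newest first]: 125 @ $7 + 49 @ $8 = $1,267
Total COGS = $616 + $1,267 = $1,883
Ending inventory: 202 @ $8 + 94 @ $8 + 84 @ $11 + 329 @ $9 = $6,253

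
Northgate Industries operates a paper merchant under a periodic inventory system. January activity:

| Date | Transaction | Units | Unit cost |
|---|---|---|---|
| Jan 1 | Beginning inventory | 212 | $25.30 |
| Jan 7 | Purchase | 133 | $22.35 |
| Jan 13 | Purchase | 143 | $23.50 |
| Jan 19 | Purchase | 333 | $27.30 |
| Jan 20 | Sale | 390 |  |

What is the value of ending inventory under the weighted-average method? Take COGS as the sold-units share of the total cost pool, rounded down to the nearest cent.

Ending inventory = $10,912.84

Jan 20, sell 390: 390/821 × $20,787.55 → $9,874.71
Ending inventory (cost pool remaining) = $10,912.84
Check: goods available $20,787.55 = COGS $9,874.71 + ending $10,912.84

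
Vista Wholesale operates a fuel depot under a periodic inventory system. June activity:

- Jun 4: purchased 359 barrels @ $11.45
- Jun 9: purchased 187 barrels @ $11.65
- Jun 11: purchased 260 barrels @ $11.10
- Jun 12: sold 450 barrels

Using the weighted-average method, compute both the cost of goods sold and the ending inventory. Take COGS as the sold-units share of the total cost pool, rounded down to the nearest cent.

Jun 12, sell 450: 450/806 × $9,175.10 → $5,122.57
Ending inventory (cost pool remaining) = $4,052.53
Check: goods available $9,175.10 = COGS $5,122.57 + ending $4,052.53

COGS = $5,122.57; ending inventory = $4,052.53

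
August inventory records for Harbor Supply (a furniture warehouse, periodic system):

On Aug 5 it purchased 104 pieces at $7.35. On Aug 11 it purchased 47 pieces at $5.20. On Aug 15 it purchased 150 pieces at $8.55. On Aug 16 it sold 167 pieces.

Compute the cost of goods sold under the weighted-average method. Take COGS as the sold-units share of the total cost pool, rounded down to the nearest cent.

Aug 16, sell 167: 167/301 × $2,291.30 → $1,271.25
Ending inventory (cost pool remaining) = $1,020.05

COGS = $1,271.25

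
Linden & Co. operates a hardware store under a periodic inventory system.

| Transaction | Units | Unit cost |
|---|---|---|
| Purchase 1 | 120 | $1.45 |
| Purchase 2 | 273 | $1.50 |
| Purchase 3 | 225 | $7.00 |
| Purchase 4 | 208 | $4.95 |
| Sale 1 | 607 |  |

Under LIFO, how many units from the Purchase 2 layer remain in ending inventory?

99

Sale 1 (607) [LIFO — newest first]: 208 @ $4.95 + 225 @ $7.00 + 174 @ $1.50 = $2,865.60
Ending inventory: 120 @ $1.45 + 99 @ $1.50 = $322.50
Check: goods available $3,188.10 = COGS $2,865.60 + ending $322.50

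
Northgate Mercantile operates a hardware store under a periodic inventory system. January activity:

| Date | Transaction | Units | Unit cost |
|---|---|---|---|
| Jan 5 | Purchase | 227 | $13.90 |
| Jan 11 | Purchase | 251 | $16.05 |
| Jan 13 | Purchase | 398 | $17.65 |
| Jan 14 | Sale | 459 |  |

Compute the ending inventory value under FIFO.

Jan 14, 459 sold [FIFO — oldest first]: 227 @ $13.90 + 232 @ $16.05 = $6,878.90
Ending inventory: 19 @ $16.05 + 398 @ $17.65 = $7,329.65
Check: goods available $14,208.55 = COGS $6,878.90 + ending $7,329.65

Ending inventory = $7,329.65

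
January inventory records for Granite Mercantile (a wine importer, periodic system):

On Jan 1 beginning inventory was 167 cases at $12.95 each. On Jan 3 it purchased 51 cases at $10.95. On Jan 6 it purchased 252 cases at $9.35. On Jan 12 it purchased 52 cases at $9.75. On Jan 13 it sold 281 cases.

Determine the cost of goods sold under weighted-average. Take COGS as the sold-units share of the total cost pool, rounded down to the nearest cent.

COGS = $3,006.10

Jan 13, sell 281: 281/522 × $5,584.30 → $3,006.10
Ending inventory (cost pool remaining) = $2,578.20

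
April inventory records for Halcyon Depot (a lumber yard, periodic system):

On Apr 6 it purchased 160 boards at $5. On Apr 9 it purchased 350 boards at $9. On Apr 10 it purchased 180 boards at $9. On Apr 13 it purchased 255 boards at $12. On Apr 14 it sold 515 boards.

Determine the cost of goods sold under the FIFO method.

Apr 14, 515 sold [FIFO — oldest first]: 160 @ $5 + 350 @ $9 + 5 @ $9 = $3,995
Ending inventory: 175 @ $9 + 255 @ $12 = $4,635

COGS = $3,995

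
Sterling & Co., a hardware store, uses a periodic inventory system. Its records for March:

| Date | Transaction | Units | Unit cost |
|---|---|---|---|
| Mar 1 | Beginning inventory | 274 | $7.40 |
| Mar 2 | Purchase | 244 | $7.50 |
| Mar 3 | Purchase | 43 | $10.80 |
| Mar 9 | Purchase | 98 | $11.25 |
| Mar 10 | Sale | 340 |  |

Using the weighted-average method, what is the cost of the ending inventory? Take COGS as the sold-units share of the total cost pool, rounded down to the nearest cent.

Ending inventory = $2,625.83

Mar 10, sell 340: 340/659 × $5,424.50 → $2,798.67
Ending inventory (cost pool remaining) = $2,625.83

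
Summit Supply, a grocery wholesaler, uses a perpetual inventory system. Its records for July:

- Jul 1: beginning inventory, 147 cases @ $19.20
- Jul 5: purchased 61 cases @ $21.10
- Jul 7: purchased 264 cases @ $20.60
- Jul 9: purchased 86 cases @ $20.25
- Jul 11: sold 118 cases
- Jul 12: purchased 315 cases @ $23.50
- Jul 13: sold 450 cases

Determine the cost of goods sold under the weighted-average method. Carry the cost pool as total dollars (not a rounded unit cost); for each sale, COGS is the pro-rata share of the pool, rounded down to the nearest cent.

After Jul 1: 147 on hand, pool $2,822.40 (≈ $19.2000 each)
After Jul 5: 208 on hand, pool $4,109.50 (≈ $19.7572 each)
After Jul 7: 472 on hand, pool $9,547.90 (≈ $20.2286 each)
After Jul 9: 558 on hand, pool $11,289.40 (≈ $20.2319 each)
Jul 11, sell 118: 118/558 × $11,289.40 → $2,387.36
After Jul 12: 755 on hand, pool $16,304.54 (≈ $21.5954 each)
Jul 13, sell 450: 450/755 × $16,304.54 → $9,717.93
Total COGS = $2,387.36 + $9,717.93 = $12,105.29
Ending inventory (cost pool remaining) = $6,586.61

COGS = $12,105.29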